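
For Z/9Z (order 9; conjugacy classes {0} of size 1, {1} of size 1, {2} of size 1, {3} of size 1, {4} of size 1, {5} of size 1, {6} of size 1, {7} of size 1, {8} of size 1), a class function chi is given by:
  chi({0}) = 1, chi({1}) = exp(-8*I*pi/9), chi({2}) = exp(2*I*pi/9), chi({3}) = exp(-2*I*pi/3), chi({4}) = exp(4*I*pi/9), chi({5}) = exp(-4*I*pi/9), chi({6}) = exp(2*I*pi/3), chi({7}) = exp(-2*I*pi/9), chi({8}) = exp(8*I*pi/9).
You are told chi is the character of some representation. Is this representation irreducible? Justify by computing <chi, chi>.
Irreducible: <chi, chi> = 1.

Justification: <chi, chi> = (1/|G|) sum_C |C| * |chi(C)|^2 = (1/9)[1*|1|^2 + 1*|exp(-8*I*pi/9)|^2 + 1*|exp(2*I*pi/9)|^2 + 1*|exp(-2*I*pi/3)|^2 + 1*|exp(4*I*pi/9)|^2 + 1*|exp(-4*I*pi/9)|^2 + 1*|exp(2*I*pi/3)|^2 + 1*|exp(-2*I*pi/9)|^2 + 1*|exp(8*I*pi/9)|^2]
  = (1/9)[(1) + (1) + (1) + (1) + (1) + (1) + (1) + (1) + (1)] = 9/9 = 1.
(Exp terms are combined using exp(i*s)*conj(exp(i*t)) = exp(i*(s-t)), and sums of them are collapsed using the identity that for every m > 1 the m distinct m-th roots of unity sum to 0, e.g. 1 + exp(2*I*pi/3) + exp(-2*I*pi/3) = 0.)
A character is irreducible iff <chi, chi> = 1, so this representation is irreducible.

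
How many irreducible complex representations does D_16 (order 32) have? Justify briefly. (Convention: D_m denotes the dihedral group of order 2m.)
11

Derivation: The number of irreducible complex representations of a finite group equals its number of conjugacy classes. D_16 has 11 conjugacy classes (n/2 + 3 for n even), so D_16 (order 32) has exactly 11 irreducible complex representations.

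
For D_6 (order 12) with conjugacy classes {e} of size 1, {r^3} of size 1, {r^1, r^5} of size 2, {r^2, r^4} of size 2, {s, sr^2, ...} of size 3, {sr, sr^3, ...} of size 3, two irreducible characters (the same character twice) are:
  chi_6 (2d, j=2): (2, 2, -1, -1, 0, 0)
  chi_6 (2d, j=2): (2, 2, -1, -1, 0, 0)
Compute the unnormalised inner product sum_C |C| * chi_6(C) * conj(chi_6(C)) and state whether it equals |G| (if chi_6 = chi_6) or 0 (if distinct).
Sum = 12 = |G| = 12; so <chi_6, chi_6> = 1 (norm-1 confirms irreducibility).

Argument: Compute term by term over conjugacy classes (|C| * chi_6(C) * conj(chi_6(C))):
  1*(2)*conj(2) + 1*(2)*conj(2) + 2*(-1)*conj(-1) + 2*(-1)*conj(-1) + 3*(0)*conj(0) + 3*(0)*conj(0)
  = (4) + (4) + (2) + (2) + (0) + (0)
  = 12.
Dividing by |G| = 12 gives 12/12 = 1, matching the row-orthogonality relation <chi_6, chi_6> = [chi_6 = chi_6].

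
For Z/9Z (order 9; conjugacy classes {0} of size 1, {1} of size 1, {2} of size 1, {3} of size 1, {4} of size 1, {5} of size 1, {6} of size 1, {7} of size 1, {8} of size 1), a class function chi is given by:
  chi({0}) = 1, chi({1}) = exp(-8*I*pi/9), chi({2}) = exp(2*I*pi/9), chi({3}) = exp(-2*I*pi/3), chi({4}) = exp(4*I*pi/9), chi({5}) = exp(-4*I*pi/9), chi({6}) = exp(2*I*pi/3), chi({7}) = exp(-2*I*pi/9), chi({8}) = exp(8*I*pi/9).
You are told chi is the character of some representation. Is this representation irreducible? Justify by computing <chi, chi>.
Irreducible: <chi, chi> = 1.

Proof sketch: <chi, chi> = (1/|G|) sum_C |C| * |chi(C)|^2 = (1/9)[1*|1|^2 + 1*|exp(-8*I*pi/9)|^2 + 1*|exp(2*I*pi/9)|^2 + 1*|exp(-2*I*pi/3)|^2 + 1*|exp(4*I*pi/9)|^2 + 1*|exp(-4*I*pi/9)|^2 + 1*|exp(2*I*pi/3)|^2 + 1*|exp(-2*I*pi/9)|^2 + 1*|exp(8*I*pi/9)|^2]
  = (1/9)[(1) + (1) + (1) + (1) + (1) + (1) + (1) + (1) + (1)] = 9/9 = 1.
(Exp terms are combined using exp(i*s)*conj(exp(i*t)) = exp(i*(s-t)), and sums of them are collapsed using the identity that for every m > 1 the m distinct m-th roots of unity sum to 0, e.g. 1 + exp(2*I*pi/3) + exp(-2*I*pi/3) = 0.)
A character is irreducible iff <chi, chi> = 1, so this representation is irreducible.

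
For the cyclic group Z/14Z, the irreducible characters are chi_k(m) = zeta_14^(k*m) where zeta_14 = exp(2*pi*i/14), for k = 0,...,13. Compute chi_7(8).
chi_7(8) = zeta_14^56 = 1

Why: chi_7(8) = zeta_14^(7*8) = zeta_14^56. Since zeta_14^14 = 1, this equals zeta_14^0 = exp(2*pi*i*0/14) = 1.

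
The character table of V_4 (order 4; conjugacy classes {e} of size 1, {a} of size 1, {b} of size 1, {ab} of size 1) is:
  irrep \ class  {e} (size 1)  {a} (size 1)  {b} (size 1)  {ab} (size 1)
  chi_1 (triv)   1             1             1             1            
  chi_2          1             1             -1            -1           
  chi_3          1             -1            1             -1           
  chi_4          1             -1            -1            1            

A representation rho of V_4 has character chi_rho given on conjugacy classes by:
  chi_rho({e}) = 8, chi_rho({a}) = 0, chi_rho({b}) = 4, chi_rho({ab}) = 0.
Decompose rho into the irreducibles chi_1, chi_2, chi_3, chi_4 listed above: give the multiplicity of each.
Multiplicities: chi_1: 3, chi_2: 1, chi_3: 3, chi_4: 1.

Details: Use <chi_rho, chi> = (1/|G|) sum_C |C| * chi_rho(C) * conj(chi(C)) with |G| = 4 for each irreducible chi in the table:
  <chi_rho, chi_1> = (1/4)[1*(8)*conj(1) + 1*(0)*conj(1) + 1*(4)*conj(1) + 1*(0)*conj(1)]
      = (1/4)[(8) + (0) + (4) + (0)] = 12/4 = 3
  <chi_rho, chi_2> = (1/4)[1*(8)*conj(1) + 1*(0)*conj(1) + 1*(4)*conj(-1) + 1*(0)*conj(-1)]
      = (1/4)[(8) + (0) + (-4) + (0)] = 4/4 = 1
  <chi_rho, chi_3> = (1/4)[1*(8)*conj(1) + 1*(0)*conj(-1) + 1*(4)*conj(1) + 1*(0)*conj(-1)]
      = (1/4)[(8) + (0) + (4) + (0)] = 12/4 = 3
  <chi_rho, chi_4> = (1/4)[1*(8)*conj(1) + 1*(0)*conj(-1) + 1*(4)*conj(-1) + 1*(0)*conj(1)]
      = (1/4)[(8) + (0) + (-4) + (0)] = 4/4 = 1
Dimension check: dim(rho) = sum (mult * dim) = 3*1 + 1*1 + 3*1 + 1*1 = 8 = chi_rho(e) = 8.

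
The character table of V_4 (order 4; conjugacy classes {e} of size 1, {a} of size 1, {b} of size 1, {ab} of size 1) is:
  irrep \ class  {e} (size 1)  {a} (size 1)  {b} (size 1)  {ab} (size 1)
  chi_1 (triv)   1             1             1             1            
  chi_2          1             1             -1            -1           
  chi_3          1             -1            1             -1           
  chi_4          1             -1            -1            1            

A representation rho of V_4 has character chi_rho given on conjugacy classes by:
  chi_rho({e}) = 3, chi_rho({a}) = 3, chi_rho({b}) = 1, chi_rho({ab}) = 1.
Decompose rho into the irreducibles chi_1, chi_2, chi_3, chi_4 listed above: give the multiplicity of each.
Multiplicities: chi_1: 2, chi_2: 1, chi_3: 0, chi_4: 0.

Explanation: Use <chi_rho, chi> = (1/|G|) sum_C |C| * chi_rho(C) * conj(chi(C)) with |G| = 4 for each irreducible chi in the table:
  <chi_rho, chi_1> = (1/4)[1*(3)*conj(1) + 1*(3)*conj(1) + 1*(1)*conj(1) + 1*(1)*conj(1)]
      = (1/4)[(3) + (3) + (1) + (1)] = 8/4 = 2
  <chi_rho, chi_2> = (1/4)[1*(3)*conj(1) + 1*(3)*conj(1) + 1*(1)*conj(-1) + 1*(1)*conj(-1)]
      = (1/4)[(3) + (3) + (-1) + (-1)] = 4/4 = 1
  <chi_rho, chi_3> = (1/4)[1*(3)*conj(1) + 1*(3)*conj(-1) + 1*(1)*conj(1) + 1*(1)*conj(-1)]
      = (1/4)[(3) + (-3) + (1) + (-1)] = 0/4 = 0
  <chi_rho, chi_4> = (1/4)[1*(3)*conj(1) + 1*(3)*conj(-1) + 1*(1)*conj(-1) + 1*(1)*conj(1)]
      = (1/4)[(3) + (-3) + (-1) + (1)] = 0/4 = 0
Dimension check: dim(rho) = sum (mult * dim) = 2*1 + 1*1 + 0*1 + 0*1 = 3 = chi_rho(e) = 3.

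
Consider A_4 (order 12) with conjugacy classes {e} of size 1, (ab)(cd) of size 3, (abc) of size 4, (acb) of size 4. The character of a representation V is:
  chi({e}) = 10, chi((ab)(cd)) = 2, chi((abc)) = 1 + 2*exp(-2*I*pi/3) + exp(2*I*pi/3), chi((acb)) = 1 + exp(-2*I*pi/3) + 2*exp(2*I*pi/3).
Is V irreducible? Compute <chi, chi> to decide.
Not irreducible (reducible): <chi, chi> = 10 > 1.

Why: <chi, chi> = (1/|G|) sum_C |C| * |chi(C)|^2 = (1/12)[1*|10|^2 + 3*|2|^2 + 4*|1 + 2*exp(-2*I*pi/3) + exp(2*I*pi/3)|^2 + 4*|1 + exp(-2*I*pi/3) + 2*exp(2*I*pi/3)|^2]
  = (1/12)[(100) + (12) + (4) + (4)] = 120/12 = 10.
(Exp terms are combined using exp(i*s)*conj(exp(i*t)) = exp(i*(s-t)), and sums of them are collapsed using the identity that for every m > 1 the m distinct m-th roots of unity sum to 0, e.g. 1 + exp(2*I*pi/3) + exp(-2*I*pi/3) = 0.)
A character is irreducible iff <chi, chi> = 1, so this representation is reducible.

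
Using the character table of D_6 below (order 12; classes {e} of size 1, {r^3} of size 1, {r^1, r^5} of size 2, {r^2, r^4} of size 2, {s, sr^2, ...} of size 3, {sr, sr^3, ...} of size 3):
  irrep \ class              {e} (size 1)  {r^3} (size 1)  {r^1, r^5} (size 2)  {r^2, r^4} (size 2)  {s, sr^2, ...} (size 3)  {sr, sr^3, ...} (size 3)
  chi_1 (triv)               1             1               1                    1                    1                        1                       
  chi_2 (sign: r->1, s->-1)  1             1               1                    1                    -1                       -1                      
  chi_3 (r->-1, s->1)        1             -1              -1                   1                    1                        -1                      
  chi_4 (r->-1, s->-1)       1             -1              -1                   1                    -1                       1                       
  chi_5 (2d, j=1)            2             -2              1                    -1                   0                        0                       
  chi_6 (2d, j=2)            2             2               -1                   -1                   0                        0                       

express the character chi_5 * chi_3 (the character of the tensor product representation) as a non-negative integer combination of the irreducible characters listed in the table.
chi_5 tensor chi_3 = chi_6 (all other irreducibles have multiplicity 0).

Solution. The character of a tensor product is the pointwise product (chi_5 * chi_3)(C) = chi_5(C) * chi_3(C):
  {e}: (2)*(1), {r^3}: (-2)*(-1), {r^1, r^5}: (1)*(-1), {r^2, r^4}: (-1)*(1), {s, sr^2, ...}: (0)*(1), {sr, sr^3, ...}: (0)*(-1)
so (chi_5 * chi_3) takes values
  {e} -> 2, {r^3} -> 2, {r^1, r^5} -> -1, {r^2, r^4} -> -1, {s, sr^2, ...} -> 0, {sr, sr^3, ...} -> 0.
Now take the inner product of this character with each irreducible chi from the table, <chi_5*chi_3, chi> = (1/12) sum_C |C| (chi_5*chi_3)(C) conj(chi(C)):
  <chi_5*chi_3, chi_1> = (1/12)[1*(2)*conj(1) + 1*(2)*conj(1) + 2*(-1)*conj(1) + 2*(-1)*conj(1) + 3*(0)*conj(1) + 3*(0)*conj(1)]
      = (1/12)[(2) + (2) + (-2) + (-2) + (0) + (0)] = 0/12 = 0
  <chi_5*chi_3, chi_2> = (1/12)[1*(2)*conj(1) + 1*(2)*conj(1) + 2*(-1)*conj(1) + 2*(-1)*conj(1) + 3*(0)*conj(-1) + 3*(0)*conj(-1)]
      = (1/12)[(2) + (2) + (-2) + (-2) + (0) + (0)] = 0/12 = 0
  <chi_5*chi_3, chi_3> = (1/12)[1*(2)*conj(1) + 1*(2)*conj(-1) + 2*(-1)*conj(-1) + 2*(-1)*conj(1) + 3*(0)*conj(1) + 3*(0)*conj(-1)]
      = (1/12)[(2) + (-2) + (2) + (-2) + (0) + (0)] = 0/12 = 0
  <chi_5*chi_3, chi_4> = (1/12)[1*(2)*conj(1) + 1*(2)*conj(-1) + 2*(-1)*conj(-1) + 2*(-1)*conj(1) + 3*(0)*conj(-1) + 3*(0)*conj(1)]
      = (1/12)[(2) + (-2) + (2) + (-2) + (0) + (0)] = 0/12 = 0
  <chi_5*chi_3, chi_5> = (1/12)[1*(2)*conj(2) + 1*(2)*conj(-2) + 2*(-1)*conj(1) + 2*(-1)*conj(-1) + 3*(0)*conj(0) + 3*(0)*conj(0)]
      = (1/12)[(4) + (-4) + (-2) + (2) + (0) + (0)] = 0/12 = 0
  <chi_5*chi_3, chi_6> = (1/12)[1*(2)*conj(2) + 1*(2)*conj(2) + 2*(-1)*conj(-1) + 2*(-1)*conj(-1) + 3*(0)*conj(0) + 3*(0)*conj(0)]
      = (1/12)[(4) + (4) + (2) + (2) + (0) + (0)] = 12/12 = 1
Hence the multiplicities are chi_6: 1. Dimension check: dim(chi_5)*dim(chi_3) = 2*1 = 2 and sum (mult * dim) = 1*2 = 2.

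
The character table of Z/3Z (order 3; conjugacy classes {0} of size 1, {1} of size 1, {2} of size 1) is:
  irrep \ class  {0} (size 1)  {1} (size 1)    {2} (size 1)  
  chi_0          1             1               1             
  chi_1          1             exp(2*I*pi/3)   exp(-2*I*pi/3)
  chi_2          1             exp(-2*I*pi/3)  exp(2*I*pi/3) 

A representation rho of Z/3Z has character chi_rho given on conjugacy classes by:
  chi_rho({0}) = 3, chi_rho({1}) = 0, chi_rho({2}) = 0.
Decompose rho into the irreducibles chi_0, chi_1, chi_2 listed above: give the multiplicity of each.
Multiplicities: chi_0: 1, chi_1: 1, chi_2: 1.

Explanation: Use <chi_rho, chi> = (1/|G|) sum_C |C| * chi_rho(C) * conj(chi(C)) with |G| = 3 for each irreducible chi in the table:
  <chi_rho, chi_0> = (1/3)[1*(3)*conj(1) + 1*(0)*conj(1) + 1*(0)*conj(1)]
      = (1/3)[(3) + (0) + (0)] = 3/3 = 1
  <chi_rho, chi_1> = (1/3)[1*(3)*conj(1) + 1*(0)*conj(exp(2*I*pi/3)) + 1*(0)*conj(exp(-2*I*pi/3))]
      = (1/3)[(3) + (0) + (0)] = 3/3 = 1
  <chi_rho, chi_2> = (1/3)[1*(3)*conj(1) + 1*(0)*conj(exp(-2*I*pi/3)) + 1*(0)*conj(exp(2*I*pi/3))]
      = (1/3)[(3) + (0) + (0)] = 3/3 = 1
(Exp terms are combined using exp(i*s)*conj(exp(i*t)) = exp(i*(s-t)), and sums of them are collapsed using the identity that for every m > 1 the m distinct m-th roots of unity sum to 0, e.g. 1 + exp(2*I*pi/3) + exp(-2*I*pi/3) = 0.)
Dimension check: dim(rho) = sum (mult * dim) = 1*1 + 1*1 + 1*1 = 3 = chi_rho(e) = 3.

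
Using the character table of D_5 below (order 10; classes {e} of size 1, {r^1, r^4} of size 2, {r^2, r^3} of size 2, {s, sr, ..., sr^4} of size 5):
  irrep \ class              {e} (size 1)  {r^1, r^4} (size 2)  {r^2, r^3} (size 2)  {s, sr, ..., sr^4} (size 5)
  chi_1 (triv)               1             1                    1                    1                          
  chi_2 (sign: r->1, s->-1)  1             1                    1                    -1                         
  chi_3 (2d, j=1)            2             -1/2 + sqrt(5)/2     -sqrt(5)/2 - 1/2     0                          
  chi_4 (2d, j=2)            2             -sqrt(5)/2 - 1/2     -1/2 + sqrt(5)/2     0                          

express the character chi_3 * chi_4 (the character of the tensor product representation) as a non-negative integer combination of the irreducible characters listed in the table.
chi_3 tensor chi_4 = chi_3 + chi_4 (all other irreducibles have multiplicity 0).

Argument: The character of a tensor product is the pointwise product (chi_3 * chi_4)(C) = chi_3(C) * chi_4(C):
  {e}: (2)*(2), {r^1, r^4}: (-1/2 + sqrt(5)/2)*(-sqrt(5)/2 - 1/2), {r^2, r^3}: (-sqrt(5)/2 - 1/2)*(-1/2 + sqrt(5)/2), {s, sr, ..., sr^4}: (0)*(0)
so (chi_3 * chi_4) takes values
  {e} -> 4, {r^1, r^4} -> -1, {r^2, r^3} -> -1, {s, sr, ..., sr^4} -> 0.
Now take the inner product of this character with each irreducible chi from the table, <chi_3*chi_4, chi> = (1/10) sum_C |C| (chi_3*chi_4)(C) conj(chi(C)):
  <chi_3*chi_4, chi_1> = (1/10)[1*(4)*conj(1) + 2*(-1)*conj(1) + 2*(-1)*conj(1) + 5*(0)*conj(1)]
      = (1/10)[(4) + (-2) + (-2) + (0)] = 0/10 = 0
  <chi_3*chi_4, chi_2> = (1/10)[1*(4)*conj(1) + 2*(-1)*conj(1) + 2*(-1)*conj(1) + 5*(0)*conj(-1)]
      = (1/10)[(4) + (-2) + (-2) + (0)] = 0/10 = 0
  <chi_3*chi_4, chi_3> = (1/10)[1*(4)*conj(2) + 2*(-1)*conj(-1/2 + sqrt(5)/2) + 2*(-1)*conj(-sqrt(5)/2 - 1/2) + 5*(0)*conj(0)]
      = (1/10)[(8) + (1 - sqrt(5)) + (1 + sqrt(5)) + (0)] = 10/10 = 1
  <chi_3*chi_4, chi_4> = (1/10)[1*(4)*conj(2) + 2*(-1)*conj(-sqrt(5)/2 - 1/2) + 2*(-1)*conj(-1/2 + sqrt(5)/2) + 5*(0)*conj(0)]
      = (1/10)[(8) + (1 + sqrt(5)) + (1 - sqrt(5)) + (0)] = 10/10 = 1
Hence the multiplicities are chi_3: 1, chi_4: 1. Dimension check: dim(chi_3)*dim(chi_4) = 2*2 = 4 and sum (mult * dim) = 1*2 + 1*2 = 4.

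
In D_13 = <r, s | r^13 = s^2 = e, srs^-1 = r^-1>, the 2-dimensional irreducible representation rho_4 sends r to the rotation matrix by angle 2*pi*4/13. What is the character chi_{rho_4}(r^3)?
chi_{rho_4}(r^3) = 2*cos(2*pi*4*3/13) = 2*cos(2*pi/13)

Derivation: rho_4(r^3) is rotation by angle 2*pi*4*3/13, whose trace is 2*cos(2*pi*4*3/13) = 2*cos(2*pi/13).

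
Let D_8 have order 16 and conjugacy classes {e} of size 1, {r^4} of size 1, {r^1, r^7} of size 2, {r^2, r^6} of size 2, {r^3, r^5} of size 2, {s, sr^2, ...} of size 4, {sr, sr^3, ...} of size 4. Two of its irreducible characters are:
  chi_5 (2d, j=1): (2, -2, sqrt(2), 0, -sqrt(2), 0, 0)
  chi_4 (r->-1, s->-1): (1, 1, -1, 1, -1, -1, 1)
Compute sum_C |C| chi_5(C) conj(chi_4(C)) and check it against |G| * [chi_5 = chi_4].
Sum = 0; so <chi_5, chi_4> = 0 (distinct irreducibles are orthogonal).

Reasoning: Compute term by term over conjugacy classes (|C| * chi_5(C) * conj(chi_4(C))):
  1*(2)*conj(1) + 1*(-2)*conj(1) + 2*(sqrt(2))*conj(-1) + 2*(0)*conj(1) + 2*(-sqrt(2))*conj(-1) + 4*(0)*conj(-1) + 4*(0)*conj(1)
  = (2) + (-2) + (-2*sqrt(2)) + (0) + (2*sqrt(2)) + (0) + (0)
  = 0.
Dividing by |G| = 16 gives 0/16 = 0, matching the row-orthogonality relation <chi_5, chi_4> = [chi_5 = chi_4].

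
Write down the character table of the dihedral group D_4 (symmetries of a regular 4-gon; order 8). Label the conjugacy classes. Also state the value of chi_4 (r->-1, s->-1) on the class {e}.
Conjugacy classes: {e} of size 1, {r^2} of size 1, {r^1, r^3} of size 2, {s, sr^2, ...} of size 2, {sr, sr^3, ...} of size 2.
Character table:
  irrep \ class              {e} (size 1)  {r^2} (size 1)  {r^1, r^3} (size 2)  {s, sr^2, ...} (size 2)  {sr, sr^3, ...} (size 2)
  chi_1 (triv)               1             1               1                    1                        1                       
  chi_2 (sign: r->1, s->-1)  1             1               1                    -1                       -1                      
  chi_3 (r->-1, s->1)        1             1               -1                   1                        -1                      
  chi_4 (r->-1, s->-1)       1             1               -1                   -1                       1                       
  chi_5 (2d, j=1)            2             -2              0                    0                        0                       

Spot check: chi_4 (r->-1, s->-1) on {e} = 1.

Proof sketch: D_4 has order 2*4 = 8 with 5 conjugacy classes, hence 5 irreducibles. Sum of squared dims 1 + 1 + 1 + 1 + 4 = 8 = |G|. Linear characters come from the abelianisation; the 2-dimensional irreps have character r^k -> 2*cos(2*pi*j*k/4), reflections -> 0.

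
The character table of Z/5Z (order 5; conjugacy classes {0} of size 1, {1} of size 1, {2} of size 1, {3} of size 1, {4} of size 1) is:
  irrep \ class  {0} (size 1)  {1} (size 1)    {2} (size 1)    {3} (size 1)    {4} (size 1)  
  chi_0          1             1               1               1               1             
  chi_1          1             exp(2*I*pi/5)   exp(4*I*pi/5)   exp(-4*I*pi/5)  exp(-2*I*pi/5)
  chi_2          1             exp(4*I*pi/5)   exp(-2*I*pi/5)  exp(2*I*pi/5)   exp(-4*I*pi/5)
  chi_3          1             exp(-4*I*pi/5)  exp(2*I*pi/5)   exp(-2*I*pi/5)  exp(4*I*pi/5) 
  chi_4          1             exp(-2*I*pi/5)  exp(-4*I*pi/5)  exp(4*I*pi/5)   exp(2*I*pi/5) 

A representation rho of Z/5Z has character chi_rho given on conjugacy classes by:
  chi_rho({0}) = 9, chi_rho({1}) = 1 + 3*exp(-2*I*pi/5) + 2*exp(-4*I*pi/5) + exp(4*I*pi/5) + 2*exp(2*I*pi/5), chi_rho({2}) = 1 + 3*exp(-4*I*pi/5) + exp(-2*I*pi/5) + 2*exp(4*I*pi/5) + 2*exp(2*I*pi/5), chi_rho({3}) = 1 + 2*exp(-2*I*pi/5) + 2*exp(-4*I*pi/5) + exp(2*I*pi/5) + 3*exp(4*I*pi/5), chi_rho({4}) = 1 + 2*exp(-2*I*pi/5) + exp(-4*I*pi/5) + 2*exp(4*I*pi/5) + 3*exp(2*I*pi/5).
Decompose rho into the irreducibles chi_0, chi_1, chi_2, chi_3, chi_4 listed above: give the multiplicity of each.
Multiplicities: chi_0: 1, chi_1: 2, chi_2: 1, chi_3: 2, chi_4: 3.

Derivation: Use <chi_rho, chi> = (1/|G|) sum_C |C| * chi_rho(C) * conj(chi(C)) with |G| = 5 for each irreducible chi in the table:
  <chi_rho, chi_0> = (1/5)[1*(9)*conj(1) + 1*(1 + 3*exp(-2*I*pi/5) + 2*exp(-4*I*pi/5) + exp(4*I*pi/5) + 2*exp(2*I*pi/5))*conj(1) + 1*(1 + 3*exp(-4*I*pi/5) + exp(-2*I*pi/5) + 2*exp(4*I*pi/5) + 2*exp(2*I*pi/5))*conj(1) + 1*(1 + 2*exp(-2*I*pi/5) + 2*exp(-4*I*pi/5) + exp(2*I*pi/5) + 3*exp(4*I*pi/5))*conj(1) + 1*(1 + 2*exp(-2*I*pi/5) + exp(-4*I*pi/5) + 2*exp(4*I*pi/5) + 3*exp(2*I*pi/5))*conj(1)]
      = (1/5)[(9) + (1 + 3*exp(-2*I*pi/5) + 2*exp(-4*I*pi/5) + exp(4*I*pi/5) + 2*exp(2*I*pi/5)) + (1 + 3*exp(-4*I*pi/5) + exp(-2*I*pi/5) + 2*exp(4*I*pi/5) + 2*exp(2*I*pi/5)) + (1 + 2*exp(-2*I*pi/5) + 2*exp(-4*I*pi/5) + exp(2*I*pi/5) + 3*exp(4*I*pi/5)) + (1 + 2*exp(-2*I*pi/5) + exp(-4*I*pi/5) + 2*exp(4*I*pi/5) + 3*exp(2*I*pi/5))] = 5/5 = 1
  <chi_rho, chi_1> = (1/5)[1*(9)*conj(1) + 1*(1 + 3*exp(-2*I*pi/5) + 2*exp(-4*I*pi/5) + exp(4*I*pi/5) + 2*exp(2*I*pi/5))*conj(exp(2*I*pi/5)) + 1*(1 + 3*exp(-4*I*pi/5) + exp(-2*I*pi/5) + 2*exp(4*I*pi/5) + 2*exp(2*I*pi/5))*conj(exp(4*I*pi/5)) + 1*(1 + 2*exp(-2*I*pi/5) + 2*exp(-4*I*pi/5) + exp(2*I*pi/5) + 3*exp(4*I*pi/5))*conj(exp(-4*I*pi/5)) + 1*(1 + 2*exp(-2*I*pi/5) + exp(-4*I*pi/5) + 2*exp(4*I*pi/5) + 3*exp(2*I*pi/5))*conj(exp(-2*I*pi/5))]
      = (1/5)[(9) + (2 + 3*exp(-4*I*pi/5) + exp(-2*I*pi/5) + exp(2*I*pi/5) + 2*exp(4*I*pi/5)) + (2 + 2*exp(-2*I*pi/5) + exp(-4*I*pi/5) + exp(4*I*pi/5) + 3*exp(2*I*pi/5)) + (2 + 3*exp(-2*I*pi/5) + exp(-4*I*pi/5) + exp(4*I*pi/5) + 2*exp(2*I*pi/5)) + (2 + 2*exp(-4*I*pi/5) + exp(-2*I*pi/5) + exp(2*I*pi/5) + 3*exp(4*I*pi/5))] = 10/5 = 2
  <chi_rho, chi_2> = (1/5)[1*(9)*conj(1) + 1*(1 + 3*exp(-2*I*pi/5) + 2*exp(-4*I*pi/5) + exp(4*I*pi/5) + 2*exp(2*I*pi/5))*conj(exp(4*I*pi/5)) + 1*(1 + 3*exp(-4*I*pi/5) + exp(-2*I*pi/5) + 2*exp(4*I*pi/5) + 2*exp(2*I*pi/5))*conj(exp(-2*I*pi/5)) + 1*(1 + 2*exp(-2*I*pi/5) + 2*exp(-4*I*pi/5) + exp(2*I*pi/5) + 3*exp(4*I*pi/5))*conj(exp(2*I*pi/5)) + 1*(1 + 2*exp(-2*I*pi/5) + exp(-4*I*pi/5) + 2*exp(4*I*pi/5) + 3*exp(2*I*pi/5))*conj(exp(-4*I*pi/5))]
      = (1/5)[(9) + (1 + 2*exp(-2*I*pi/5) + exp(-4*I*pi/5) + 3*exp(4*I*pi/5) + 2*exp(2*I*pi/5)) + (1 + 3*exp(-2*I*pi/5) + 2*exp(-4*I*pi/5) + exp(2*I*pi/5) + 2*exp(4*I*pi/5)) + (1 + 2*exp(-4*I*pi/5) + exp(-2*I*pi/5) + 2*exp(4*I*pi/5) + 3*exp(2*I*pi/5)) + (1 + 2*exp(-2*I*pi/5) + 3*exp(-4*I*pi/5) + exp(4*I*pi/5) + 2*exp(2*I*pi/5))] = 5/5 = 1
  <chi_rho, chi_3> = (1/5)[1*(9)*conj(1) + 1*(1 + 3*exp(-2*I*pi/5) + 2*exp(-4*I*pi/5) + exp(4*I*pi/5) + 2*exp(2*I*pi/5))*conj(exp(-4*I*pi/5)) + 1*(1 + 3*exp(-4*I*pi/5) + exp(-2*I*pi/5) + 2*exp(4*I*pi/5) + 2*exp(2*I*pi/5))*conj(exp(2*I*pi/5)) + 1*(1 + 2*exp(-2*I*pi/5) + 2*exp(-4*I*pi/5) + exp(2*I*pi/5) + 3*exp(4*I*pi/5))*conj(exp(-2*I*pi/5)) + 1*(1 + 2*exp(-2*I*pi/5) + exp(-4*I*pi/5) + 2*exp(4*I*pi/5) + 3*exp(2*I*pi/5))*conj(exp(4*I*pi/5))]
      = (1/5)[(9) + (2 + 2*exp(-4*I*pi/5) + exp(-2*I*pi/5) + exp(4*I*pi/5) + 3*exp(2*I*pi/5)) + (2 + exp(-2*I*pi/5) + exp(-4*I*pi/5) + 3*exp(4*I*pi/5) + 2*exp(2*I*pi/5)) + (2 + 2*exp(-2*I*pi/5) + 3*exp(-4*I*pi/5) + exp(4*I*pi/5) + exp(2*I*pi/5)) + (2 + 3*exp(-2*I*pi/5) + exp(-4*I*pi/5) + exp(2*I*pi/5) + 2*exp(4*I*pi/5))] = 10/5 = 2
  <chi_rho, chi_4> = (1/5)[1*(9)*conj(1) + 1*(1 + 3*exp(-2*I*pi/5) + 2*exp(-4*I*pi/5) + exp(4*I*pi/5) + 2*exp(2*I*pi/5))*conj(exp(-2*I*pi/5)) + 1*(1 + 3*exp(-4*I*pi/5) + exp(-2*I*pi/5) + 2*exp(4*I*pi/5) + 2*exp(2*I*pi/5))*conj(exp(-4*I*pi/5)) + 1*(1 + 2*exp(-2*I*pi/5) + 2*exp(-4*I*pi/5) + exp(2*I*pi/5) + 3*exp(4*I*pi/5))*conj(exp(4*I*pi/5)) + 1*(1 + 2*exp(-2*I*pi/5) + exp(-4*I*pi/5) + 2*exp(4*I*pi/5) + 3*exp(2*I*pi/5))*conj(exp(2*I*pi/5))]
      = (1/5)[(9) + (3 + 2*exp(-2*I*pi/5) + exp(-4*I*pi/5) + exp(2*I*pi/5) + 2*exp(4*I*pi/5)) + (3 + 2*exp(-2*I*pi/5) + 2*exp(-4*I*pi/5) + exp(4*I*pi/5) + exp(2*I*pi/5)) + (3 + exp(-2*I*pi/5) + exp(-4*I*pi/5) + 2*exp(4*I*pi/5) + 2*exp(2*I*pi/5)) + (3 + 2*exp(-4*I*pi/5) + exp(-2*I*pi/5) + exp(4*I*pi/5) + 2*exp(2*I*pi/5))] = 15/5 = 3
(Exp terms are combined using exp(i*s)*conj(exp(i*t)) = exp(i*(s-t)), and sums of them are collapsed using the identity that for every m > 1 the m distinct m-th roots of unity sum to 0, e.g. 1 + exp(2*I*pi/3) + exp(-2*I*pi/3) = 0.)
Dimension check: dim(rho) = sum (mult * dim) = 1*1 + 2*1 + 1*1 + 2*1 + 3*1 = 9 = chi_rho(e) = 9.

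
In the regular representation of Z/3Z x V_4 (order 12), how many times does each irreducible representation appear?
Each irreducible V_i of dimension d_i appears with multiplicity d_i, i.e. rho_reg = (direct sum over all irreducibles V_i) d_i V_i. The irreducible dimensions for Z/3Z x V_4 are 1, 1, 1, 1, 1, 1, 1, 1, 1, 1, 1, 1: 12 irreducibles of dimension 1, each with multiplicity 1. Total dimension 12*1*1 = 12 = |G|.

Explanation: General theorem: in the regular representation of a finite group G, each irreducible appears with multiplicity equal to its dimension. Check: dim(rho_reg) = sum d_i^2 = 1 + 1 + 1 + 1 + 1 + 1 + 1 + 1 + 1 + 1 + 1 + 1 = 12 = |G|.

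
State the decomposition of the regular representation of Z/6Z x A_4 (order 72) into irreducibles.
Each irreducible V_i of dimension d_i appears with multiplicity d_i, i.e. rho_reg = (direct sum over all irreducibles V_i) d_i V_i. The irreducible dimensions for Z/6Z x A_4 are 1, 1, 1, 1, 1, 1, 1, 1, 1, 1, 1, 1, 1, 1, 1, 1, 1, 1, 3, 3, 3, 3, 3, 3: 18 irreducibles of dimension 1, each with multiplicity 1; 6 irreducibles of dimension 3, each with multiplicity 3. Total dimension 18*1*1 + 6*3*3 = 72 = |G|.

Proof sketch: General theorem: in the regular representation of a finite group G, each irreducible appears with multiplicity equal to its dimension. Check: dim(rho_reg) = sum d_i^2 = 1 + 1 + 1 + 1 + 1 + 1 + 1 + 1 + 1 + 1 + 1 + 1 + 1 + 1 + 1 + 1 + 1 + 1 + 9 + 9 + 9 + 9 + 9 + 9 = 72 = |G|.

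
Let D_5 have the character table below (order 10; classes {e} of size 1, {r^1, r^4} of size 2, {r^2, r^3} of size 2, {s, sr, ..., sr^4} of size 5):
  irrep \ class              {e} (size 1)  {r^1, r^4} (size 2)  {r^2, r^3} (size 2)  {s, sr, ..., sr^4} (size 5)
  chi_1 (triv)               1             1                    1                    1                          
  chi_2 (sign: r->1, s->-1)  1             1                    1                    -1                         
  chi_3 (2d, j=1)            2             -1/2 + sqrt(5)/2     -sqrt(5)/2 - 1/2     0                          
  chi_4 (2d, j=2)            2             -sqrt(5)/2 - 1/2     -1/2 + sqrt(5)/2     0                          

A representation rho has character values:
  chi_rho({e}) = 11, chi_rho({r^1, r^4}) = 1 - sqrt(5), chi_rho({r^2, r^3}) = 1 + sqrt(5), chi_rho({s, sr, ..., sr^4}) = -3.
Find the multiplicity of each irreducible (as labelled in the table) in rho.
Multiplicities: chi_1: 0, chi_2: 3, chi_3: 1, chi_4: 3.

Proof sketch: Use <chi_rho, chi> = (1/|G|) sum_C |C| * chi_rho(C) * conj(chi(C)) with |G| = 10 for each irreducible chi in the table:
  <chi_rho, chi_1> = (1/10)[1*(11)*conj(1) + 2*(1 - sqrt(5))*conj(1) + 2*(1 + sqrt(5))*conj(1) + 5*(-3)*conj(1)]
      = (1/10)[(11) + (2 - 2*sqrt(5)) + (2 + 2*sqrt(5)) + (-15)] = 0/10 = 0
  <chi_rho, chi_2> = (1/10)[1*(11)*conj(1) + 2*(1 - sqrt(5))*conj(1) + 2*(1 + sqrt(5))*conj(1) + 5*(-3)*conj(-1)]
      = (1/10)[(11) + (2 - 2*sqrt(5)) + (2 + 2*sqrt(5)) + (15)] = 30/10 = 3
  <chi_rho, chi_3> = (1/10)[1*(11)*conj(2) + 2*(1 - sqrt(5))*conj(-1/2 + sqrt(5)/2) + 2*(1 + sqrt(5))*conj(-sqrt(5)/2 - 1/2) + 5*(-3)*conj(0)]
      = (1/10)[(22) + (-6 + 2*sqrt(5)) + (-6 - 2*sqrt(5)) + (0)] = 10/10 = 1
  <chi_rho, chi_4> = (1/10)[1*(11)*conj(2) + 2*(1 - sqrt(5))*conj(-sqrt(5)/2 - 1/2) + 2*(1 + sqrt(5))*conj(-1/2 + sqrt(5)/2) + 5*(-3)*conj(0)]
      = (1/10)[(22) + (4) + (4) + (0)] = 30/10 = 3
Dimension check: dim(rho) = sum (mult * dim) = 0*1 + 3*1 + 1*2 + 3*2 = 11 = chi_rho(e) = 11.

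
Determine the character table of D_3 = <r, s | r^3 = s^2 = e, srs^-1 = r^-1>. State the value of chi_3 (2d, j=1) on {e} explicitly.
Conjugacy classes: {e} of size 1, {r^1, r^2} of size 2, {s, sr, ..., sr^2} of size 3.
Character table:
  irrep \ class              {e} (size 1)  {r^1, r^2} (size 2)  {s, sr, ..., sr^2} (size 3)
  chi_1 (triv)               1             1                    1                          
  chi_2 (sign: r->1, s->-1)  1             1                    -1                         
  chi_3 (2d, j=1)            2             -1                   0                          

Spot check: chi_3 (2d, j=1) on {e} = 2.

Explanation: D_3 has order 2*3 = 6 with 3 conjugacy classes, hence 3 irreducibles. Sum of squared dims 1 + 1 + 4 = 6 = |G|. Linear characters come from the abelianisation; the 2-dimensional irreps have character r^k -> 2*cos(2*pi*j*k/3), reflections -> 0.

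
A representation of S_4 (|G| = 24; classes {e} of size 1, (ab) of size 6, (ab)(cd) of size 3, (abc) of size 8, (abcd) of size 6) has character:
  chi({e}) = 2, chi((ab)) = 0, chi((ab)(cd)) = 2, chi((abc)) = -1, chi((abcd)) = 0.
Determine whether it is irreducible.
Irreducible: <chi, chi> = 1.

Explanation: <chi, chi> = (1/|G|) sum_C |C| * |chi(C)|^2 = (1/24)[1*|2|^2 + 6*|0|^2 + 3*|2|^2 + 8*|-1|^2 + 6*|0|^2]
  = (1/24)[(4) + (0) + (12) + (8) + (0)] = 24/24 = 1.
A character is irreducible iff <chi, chi> = 1, so this representation is irreducible.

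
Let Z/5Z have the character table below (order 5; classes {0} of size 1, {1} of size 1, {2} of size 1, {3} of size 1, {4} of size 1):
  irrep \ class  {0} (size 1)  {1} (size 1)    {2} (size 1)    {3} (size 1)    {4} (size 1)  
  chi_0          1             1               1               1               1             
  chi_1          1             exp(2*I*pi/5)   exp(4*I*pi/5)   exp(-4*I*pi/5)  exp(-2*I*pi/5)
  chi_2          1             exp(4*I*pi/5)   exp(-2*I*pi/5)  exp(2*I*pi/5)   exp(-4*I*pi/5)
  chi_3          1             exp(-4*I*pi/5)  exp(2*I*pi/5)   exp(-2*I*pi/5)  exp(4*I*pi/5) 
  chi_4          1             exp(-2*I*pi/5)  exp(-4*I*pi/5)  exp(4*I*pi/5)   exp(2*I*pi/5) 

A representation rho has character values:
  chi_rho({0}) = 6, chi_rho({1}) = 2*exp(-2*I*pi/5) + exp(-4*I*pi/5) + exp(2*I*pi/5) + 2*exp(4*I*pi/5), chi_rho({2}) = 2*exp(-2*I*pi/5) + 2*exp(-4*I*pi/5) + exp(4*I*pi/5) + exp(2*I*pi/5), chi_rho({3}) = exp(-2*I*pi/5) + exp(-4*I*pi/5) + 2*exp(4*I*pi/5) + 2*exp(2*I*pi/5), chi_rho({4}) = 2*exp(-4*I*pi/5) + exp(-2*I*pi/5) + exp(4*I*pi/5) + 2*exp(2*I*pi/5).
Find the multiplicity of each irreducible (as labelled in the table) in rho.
Multiplicities: chi_0: 0, chi_1: 1, chi_2: 2, chi_3: 1, chi_4: 2.

Argument: Use <chi_rho, chi> = (1/|G|) sum_C |C| * chi_rho(C) * conj(chi(C)) with |G| = 5 for each irreducible chi in the table:
  <chi_rho, chi_0> = (1/5)[1*(6)*conj(1) + 1*(2*exp(-2*I*pi/5) + exp(-4*I*pi/5) + exp(2*I*pi/5) + 2*exp(4*I*pi/5))*conj(1) + 1*(2*exp(-2*I*pi/5) + 2*exp(-4*I*pi/5) + exp(4*I*pi/5) + exp(2*I*pi/5))*conj(1) + 1*(exp(-2*I*pi/5) + exp(-4*I*pi/5) + 2*exp(4*I*pi/5) + 2*exp(2*I*pi/5))*conj(1) + 1*(2*exp(-4*I*pi/5) + exp(-2*I*pi/5) + exp(4*I*pi/5) + 2*exp(2*I*pi/5))*conj(1)]
      = (1/5)[(6) + (2*exp(-2*I*pi/5) + exp(-4*I*pi/5) + exp(2*I*pi/5) + 2*exp(4*I*pi/5)) + (2*exp(-2*I*pi/5) + 2*exp(-4*I*pi/5) + exp(4*I*pi/5) + exp(2*I*pi/5)) + (exp(-2*I*pi/5) + exp(-4*I*pi/5) + 2*exp(4*I*pi/5) + 2*exp(2*I*pi/5)) + (2*exp(-4*I*pi/5) + exp(-2*I*pi/5) + exp(4*I*pi/5) + 2*exp(2*I*pi/5))] = 0/5 = 0
  <chi_rho, chi_1> = (1/5)[1*(6)*conj(1) + 1*(2*exp(-2*I*pi/5) + exp(-4*I*pi/5) + exp(2*I*pi/5) + 2*exp(4*I*pi/5))*conj(exp(2*I*pi/5)) + 1*(2*exp(-2*I*pi/5) + 2*exp(-4*I*pi/5) + exp(4*I*pi/5) + exp(2*I*pi/5))*conj(exp(4*I*pi/5)) + 1*(exp(-2*I*pi/5) + exp(-4*I*pi/5) + 2*exp(4*I*pi/5) + 2*exp(2*I*pi/5))*conj(exp(-4*I*pi/5)) + 1*(2*exp(-4*I*pi/5) + exp(-2*I*pi/5) + exp(4*I*pi/5) + 2*exp(2*I*pi/5))*conj(exp(-2*I*pi/5))]
      = (1/5)[(6) + (1 + 2*exp(-4*I*pi/5) + exp(4*I*pi/5) + 2*exp(2*I*pi/5)) + (1 + exp(-2*I*pi/5) + 2*exp(4*I*pi/5) + 2*exp(2*I*pi/5)) + (1 + 2*exp(-2*I*pi/5) + 2*exp(-4*I*pi/5) + exp(2*I*pi/5)) + (1 + 2*exp(-2*I*pi/5) + exp(-4*I*pi/5) + 2*exp(4*I*pi/5))] = 5/5 = 1
  <chi_rho, chi_2> = (1/5)[1*(6)*conj(1) + 1*(2*exp(-2*I*pi/5) + exp(-4*I*pi/5) + exp(2*I*pi/5) + 2*exp(4*I*pi/5))*conj(exp(4*I*pi/5)) + 1*(2*exp(-2*I*pi/5) + 2*exp(-4*I*pi/5) + exp(4*I*pi/5) + exp(2*I*pi/5))*conj(exp(-2*I*pi/5)) + 1*(exp(-2*I*pi/5) + exp(-4*I*pi/5) + 2*exp(4*I*pi/5) + 2*exp(2*I*pi/5))*conj(exp(2*I*pi/5)) + 1*(2*exp(-4*I*pi/5) + exp(-2*I*pi/5) + exp(4*I*pi/5) + 2*exp(2*I*pi/5))*conj(exp(-4*I*pi/5))]
      = (1/5)[(6) + (2 + exp(-2*I*pi/5) + exp(2*I*pi/5) + 2*exp(4*I*pi/5)) + (2 + 2*exp(-2*I*pi/5) + exp(-4*I*pi/5) + exp(4*I*pi/5)) + (2 + exp(-4*I*pi/5) + exp(4*I*pi/5) + 2*exp(2*I*pi/5)) + (2 + 2*exp(-4*I*pi/5) + exp(-2*I*pi/5) + exp(2*I*pi/5))] = 10/5 = 2
  <chi_rho, chi_3> = (1/5)[1*(6)*conj(1) + 1*(2*exp(-2*I*pi/5) + exp(-4*I*pi/5) + exp(2*I*pi/5) + 2*exp(4*I*pi/5))*conj(exp(-4*I*pi/5)) + 1*(2*exp(-2*I*pi/5) + 2*exp(-4*I*pi/5) + exp(4*I*pi/5) + exp(2*I*pi/5))*conj(exp(2*I*pi/5)) + 1*(exp(-2*I*pi/5) + exp(-4*I*pi/5) + 2*exp(4*I*pi/5) + 2*exp(2*I*pi/5))*conj(exp(-2*I*pi/5)) + 1*(2*exp(-4*I*pi/5) + exp(-2*I*pi/5) + exp(4*I*pi/5) + 2*exp(2*I*pi/5))*conj(exp(4*I*pi/5))]
      = (1/5)[(6) + (1 + 2*exp(-2*I*pi/5) + exp(-4*I*pi/5) + 2*exp(2*I*pi/5)) + (1 + 2*exp(-4*I*pi/5) + exp(2*I*pi/5) + 2*exp(4*I*pi/5)) + (1 + 2*exp(-4*I*pi/5) + exp(-2*I*pi/5) + 2*exp(4*I*pi/5)) + (1 + 2*exp(-2*I*pi/5) + exp(4*I*pi/5) + 2*exp(2*I*pi/5))] = 5/5 = 1
  <chi_rho, chi_4> = (1/5)[1*(6)*conj(1) + 1*(2*exp(-2*I*pi/5) + exp(-4*I*pi/5) + exp(2*I*pi/5) + 2*exp(4*I*pi/5))*conj(exp(-2*I*pi/5)) + 1*(2*exp(-2*I*pi/5) + 2*exp(-4*I*pi/5) + exp(4*I*pi/5) + exp(2*I*pi/5))*conj(exp(-4*I*pi/5)) + 1*(exp(-2*I*pi/5) + exp(-4*I*pi/5) + 2*exp(4*I*pi/5) + 2*exp(2*I*pi/5))*conj(exp(4*I*pi/5)) + 1*(2*exp(-4*I*pi/5) + exp(-2*I*pi/5) + exp(4*I*pi/5) + 2*exp(2*I*pi/5))*conj(exp(2*I*pi/5))]
      = (1/5)[(6) + (2 + 2*exp(-4*I*pi/5) + exp(-2*I*pi/5) + exp(4*I*pi/5)) + (2 + exp(-2*I*pi/5) + exp(-4*I*pi/5) + 2*exp(2*I*pi/5)) + (2 + 2*exp(-2*I*pi/5) + exp(4*I*pi/5) + exp(2*I*pi/5)) + (2 + exp(-4*I*pi/5) + exp(2*I*pi/5) + 2*exp(4*I*pi/5))] = 10/5 = 2
(Exp terms are combined using exp(i*s)*conj(exp(i*t)) = exp(i*(s-t)), and sums of them are collapsed using the identity that for every m > 1 the m distinct m-th roots of unity sum to 0, e.g. 1 + exp(2*I*pi/3) + exp(-2*I*pi/3) = 0.)
Dimension check: dim(rho) = sum (mult * dim) = 0*1 + 1*1 + 2*1 + 1*1 + 2*1 = 6 = chi_rho(e) = 6.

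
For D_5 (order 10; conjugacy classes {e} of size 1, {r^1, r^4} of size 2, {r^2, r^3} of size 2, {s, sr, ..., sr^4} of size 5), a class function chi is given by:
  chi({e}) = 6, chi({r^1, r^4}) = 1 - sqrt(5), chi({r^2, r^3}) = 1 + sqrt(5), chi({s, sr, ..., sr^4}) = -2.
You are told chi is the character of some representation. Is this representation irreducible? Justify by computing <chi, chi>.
Not irreducible (reducible): <chi, chi> = 8 > 1.

Argument: <chi, chi> = (1/|G|) sum_C |C| * |chi(C)|^2 = (1/10)[1*|6|^2 + 2*|1 - sqrt(5)|^2 + 2*|1 + sqrt(5)|^2 + 5*|-2|^2]
  = (1/10)[(36) + (12 - 4*sqrt(5)) + (4*sqrt(5) + 12) + (20)] = 80/10 = 8.
A character is irreducible iff <chi, chi> = 1, so this representation is reducible.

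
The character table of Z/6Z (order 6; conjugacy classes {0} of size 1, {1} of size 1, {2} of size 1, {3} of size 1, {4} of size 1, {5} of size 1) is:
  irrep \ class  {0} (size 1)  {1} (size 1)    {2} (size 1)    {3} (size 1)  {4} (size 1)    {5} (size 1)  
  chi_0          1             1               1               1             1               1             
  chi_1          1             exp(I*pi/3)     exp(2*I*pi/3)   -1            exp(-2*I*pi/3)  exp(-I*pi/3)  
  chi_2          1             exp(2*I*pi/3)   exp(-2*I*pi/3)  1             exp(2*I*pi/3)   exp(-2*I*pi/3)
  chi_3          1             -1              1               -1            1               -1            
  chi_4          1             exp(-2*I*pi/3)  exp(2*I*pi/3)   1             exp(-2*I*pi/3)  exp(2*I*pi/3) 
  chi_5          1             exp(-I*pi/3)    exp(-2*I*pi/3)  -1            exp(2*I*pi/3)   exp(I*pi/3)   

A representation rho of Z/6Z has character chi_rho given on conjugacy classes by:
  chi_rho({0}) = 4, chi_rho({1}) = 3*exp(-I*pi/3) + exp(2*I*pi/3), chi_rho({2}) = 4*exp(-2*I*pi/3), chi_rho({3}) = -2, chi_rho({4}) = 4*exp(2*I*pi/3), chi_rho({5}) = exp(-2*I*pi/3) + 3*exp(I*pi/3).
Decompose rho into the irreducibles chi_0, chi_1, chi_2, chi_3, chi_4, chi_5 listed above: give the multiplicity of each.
Multiplicities: chi_0: 0, chi_1: 0, chi_2: 1, chi_3: 0, chi_4: 0, chi_5: 3.

Derivation: Use <chi_rho, chi> = (1/|G|) sum_C |C| * chi_rho(C) * conj(chi(C)) with |G| = 6 for each irreducible chi in the table:
  <chi_rho, chi_0> = (1/6)[1*(4)*conj(1) + 1*(3*exp(-I*pi/3) + exp(2*I*pi/3))*conj(1) + 1*(4*exp(-2*I*pi/3))*conj(1) + 1*(-2)*conj(1) + 1*(4*exp(2*I*pi/3))*conj(1) + 1*(exp(-2*I*pi/3) + 3*exp(I*pi/3))*conj(1)]
      = (1/6)[(4) + (3*exp(-I*pi/3) + exp(2*I*pi/3)) + (4*exp(-2*I*pi/3)) + (-2) + (4*exp(2*I*pi/3)) + (exp(-2*I*pi/3) + 3*exp(I*pi/3))] = 0/6 = 0
  <chi_rho, chi_1> = (1/6)[1*(4)*conj(1) + 1*(3*exp(-I*pi/3) + exp(2*I*pi/3))*conj(exp(I*pi/3)) + 1*(4*exp(-2*I*pi/3))*conj(exp(2*I*pi/3)) + 1*(-2)*conj(-1) + 1*(4*exp(2*I*pi/3))*conj(exp(-2*I*pi/3)) + 1*(exp(-2*I*pi/3) + 3*exp(I*pi/3))*conj(exp(-I*pi/3))]
      = (1/6)[(4) + (3*exp(-2*I*pi/3) + exp(I*pi/3)) + (4*exp(2*I*pi/3)) + (2) + (4*exp(-2*I*pi/3)) + (exp(-I*pi/3) + 3*exp(2*I*pi/3))] = 0/6 = 0
  <chi_rho, chi_2> = (1/6)[1*(4)*conj(1) + 1*(3*exp(-I*pi/3) + exp(2*I*pi/3))*conj(exp(2*I*pi/3)) + 1*(4*exp(-2*I*pi/3))*conj(exp(-2*I*pi/3)) + 1*(-2)*conj(1) + 1*(4*exp(2*I*pi/3))*conj(exp(2*I*pi/3)) + 1*(exp(-2*I*pi/3) + 3*exp(I*pi/3))*conj(exp(-2*I*pi/3))]
      = (1/6)[(4) + (-2) + (4) + (-2) + (4) + (-2)] = 6/6 = 1
  <chi_rho, chi_3> = (1/6)[1*(4)*conj(1) + 1*(3*exp(-I*pi/3) + exp(2*I*pi/3))*conj(-1) + 1*(4*exp(-2*I*pi/3))*conj(1) + 1*(-2)*conj(-1) + 1*(4*exp(2*I*pi/3))*conj(1) + 1*(exp(-2*I*pi/3) + 3*exp(I*pi/3))*conj(-1)]
      = (1/6)[(4) + (-exp(2*I*pi/3) - 3*exp(-I*pi/3)) + (4*exp(-2*I*pi/3)) + (2) + (4*exp(2*I*pi/3)) + (-3*exp(I*pi/3) - exp(-2*I*pi/3))] = 0/6 = 0
  <chi_rho, chi_4> = (1/6)[1*(4)*conj(1) + 1*(3*exp(-I*pi/3) + exp(2*I*pi/3))*conj(exp(-2*I*pi/3)) + 1*(4*exp(-2*I*pi/3))*conj(exp(2*I*pi/3)) + 1*(-2)*conj(1) + 1*(4*exp(2*I*pi/3))*conj(exp(-2*I*pi/3)) + 1*(exp(-2*I*pi/3) + 3*exp(I*pi/3))*conj(exp(2*I*pi/3))]
      = (1/6)[(4) + (exp(-2*I*pi/3) + 3*exp(I*pi/3)) + (4*exp(2*I*pi/3)) + (-2) + (4*exp(-2*I*pi/3)) + (3*exp(-I*pi/3) + exp(2*I*pi/3))] = 0/6 = 0
  <chi_rho, chi_5> = (1/6)[1*(4)*conj(1) + 1*(3*exp(-I*pi/3) + exp(2*I*pi/3))*conj(exp(-I*pi/3)) + 1*(4*exp(-2*I*pi/3))*conj(exp(-2*I*pi/3)) + 1*(-2)*conj(-1) + 1*(4*exp(2*I*pi/3))*conj(exp(2*I*pi/3)) + 1*(exp(-2*I*pi/3) + 3*exp(I*pi/3))*conj(exp(I*pi/3))]
      = (1/6)[(4) + (2) + (4) + (2) + (4) + (2)] = 18/6 = 3
(Exp terms are combined using exp(i*s)*conj(exp(i*t)) = exp(i*(s-t)), and sums of them are collapsed using the identity that for every m > 1 the m distinct m-th roots of unity sum to 0, e.g. 1 + exp(2*I*pi/3) + exp(-2*I*pi/3) = 0.)
Dimension check: dim(rho) = sum (mult * dim) = 0*1 + 0*1 + 1*1 + 0*1 + 0*1 + 3*1 = 4 = chi_rho(e) = 4.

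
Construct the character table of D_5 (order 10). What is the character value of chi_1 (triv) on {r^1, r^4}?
Conjugacy classes: {e} of size 1, {r^1, r^4} of size 2, {r^2, r^3} of size 2, {s, sr, ..., sr^4} of size 5.
Character table:
  irrep \ class              {e} (size 1)  {r^1, r^4} (size 2)  {r^2, r^3} (size 2)  {s, sr, ..., sr^4} (size 5)
  chi_1 (triv)               1             1                    1                    1                          
  chi_2 (sign: r->1, s->-1)  1             1                    1                    -1                         
  chi_3 (2d, j=1)            2             -1/2 + sqrt(5)/2     -sqrt(5)/2 - 1/2     0                          
  chi_4 (2d, j=2)            2             -sqrt(5)/2 - 1/2     -1/2 + sqrt(5)/2     0                          

Spot check: chi_1 (triv) on {r^1, r^4} = 1.

Argument: D_5 has order 2*5 = 10 with 4 conjugacy classes, hence 4 irreducibles. Sum of squared dims 1 + 1 + 4 + 4 = 10 = |G|. Linear characters come from the abelianisation; the 2-dimensional irreps have character r^k -> 2*cos(2*pi*j*k/5), reflections -> 0.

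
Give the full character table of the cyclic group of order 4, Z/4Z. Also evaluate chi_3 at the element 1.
Character table of Z/4Z (irreps indexed chi_0,...,chi_3 with chi_k(m) = zeta_4^(k*m), zeta_4 = exp(2*pi*i/4)):
  irrep \ class  {0} (size 1)  {1} (size 1)  {2} (size 1)  {3} (size 1)
  chi_0          1             1             1             1           
  chi_1          1             I             -1            -I          
  chi_2          1             -1            1             -1          
  chi_3          1             -I            -1            I           

Spot check: chi_3(1) = zeta_4^(3*1) = zeta_4^3 = -I.

Working: Z/4Z is abelian, so all 4 irreducible complex representations are 1-dimensional. They are given by chi_k(m) = zeta_4^(k*m) for k = 0,...,3. Row orthogonality: sum_m chi_k(m) conj(chi_l(m)) = 4 * [k = l].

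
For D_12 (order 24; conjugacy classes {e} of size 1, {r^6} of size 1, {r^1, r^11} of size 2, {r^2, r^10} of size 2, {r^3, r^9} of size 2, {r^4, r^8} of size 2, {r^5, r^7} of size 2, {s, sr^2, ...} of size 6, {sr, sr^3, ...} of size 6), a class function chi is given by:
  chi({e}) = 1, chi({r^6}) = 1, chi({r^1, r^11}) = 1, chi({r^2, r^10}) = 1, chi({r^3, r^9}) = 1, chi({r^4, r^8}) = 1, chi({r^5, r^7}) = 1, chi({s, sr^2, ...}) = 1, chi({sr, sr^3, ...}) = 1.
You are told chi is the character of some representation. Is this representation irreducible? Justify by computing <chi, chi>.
Irreducible: <chi, chi> = 1.

Why: <chi, chi> = (1/|G|) sum_C |C| * |chi(C)|^2 = (1/24)[1*|1|^2 + 1*|1|^2 + 2*|1|^2 + 2*|1|^2 + 2*|1|^2 + 2*|1|^2 + 2*|1|^2 + 6*|1|^2 + 6*|1|^2]
  = (1/24)[(1) + (1) + (2) + (2) + (2) + (2) + (2) + (6) + (6)] = 24/24 = 1.
A character is irreducible iff <chi, chi> = 1, so this representation is irreducible.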